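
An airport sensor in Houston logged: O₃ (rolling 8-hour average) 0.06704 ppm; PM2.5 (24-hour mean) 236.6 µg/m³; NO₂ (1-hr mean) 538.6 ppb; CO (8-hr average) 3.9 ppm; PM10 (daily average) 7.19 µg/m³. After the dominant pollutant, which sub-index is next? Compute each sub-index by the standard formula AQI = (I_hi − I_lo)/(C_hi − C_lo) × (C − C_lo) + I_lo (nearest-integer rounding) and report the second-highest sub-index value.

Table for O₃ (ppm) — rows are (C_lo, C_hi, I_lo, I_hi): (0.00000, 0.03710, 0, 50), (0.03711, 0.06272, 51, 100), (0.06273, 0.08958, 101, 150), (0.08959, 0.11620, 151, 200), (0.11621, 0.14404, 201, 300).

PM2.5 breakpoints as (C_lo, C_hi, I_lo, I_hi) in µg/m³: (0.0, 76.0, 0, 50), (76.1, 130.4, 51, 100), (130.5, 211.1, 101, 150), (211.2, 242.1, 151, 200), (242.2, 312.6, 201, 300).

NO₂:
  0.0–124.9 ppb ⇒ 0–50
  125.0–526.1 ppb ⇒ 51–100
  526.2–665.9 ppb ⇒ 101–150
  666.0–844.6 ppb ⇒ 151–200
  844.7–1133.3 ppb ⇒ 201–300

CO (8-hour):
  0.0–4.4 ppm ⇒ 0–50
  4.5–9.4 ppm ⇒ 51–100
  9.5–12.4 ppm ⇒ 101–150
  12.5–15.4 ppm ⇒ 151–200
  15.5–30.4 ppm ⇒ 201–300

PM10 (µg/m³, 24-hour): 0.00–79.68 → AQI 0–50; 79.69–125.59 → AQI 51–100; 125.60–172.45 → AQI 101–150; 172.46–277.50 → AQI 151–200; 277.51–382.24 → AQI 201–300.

109

O₃ 0.06704: bracket 0.06273–0.08958 → index 101–150; slope 49/0.02685, offset 0.00431.
AQI = 101 + 49/0.02685·0.00431 ≈ 108.87 ⇒ 109.
PM2.5: 236.6 lies in 211.2–242.1, so I_lo=151, I_hi=200, C_lo=211.2, C_hi=242.1.
(200−151)/(242.1−211.2) × (236.6−211.2) + 151 = 49/30.9 × 25.4 + 151 ≈ 191.28 → 191.
NO₂ 538.6: bracket 526.2–665.9 → index 101–150; slope 49/139.7, offset 12.4.
AQI = 101 + 49/139.7·12.4 ≈ 105.35 ⇒ 105.
CO: 3.9 lies in 0.0–4.4, so I_lo=0, I_hi=50, C_lo=0.0, C_hi=4.4.
(50−0)/(4.4−0.0) × (3.9−0.0) + 0 = 50/4.4 × 3.9 + 0 ≈ 44.32 → 44.
PM10: 7.19 ∈ [0.00, 79.68] ↔ index [0, 50].
0 + (7.19−0.00)·(50−0)/(79.68−0.00) = 0 + 7.19·50/79.68 ≈ 4.51, so AQI = 5.
Sub-indices: O₃→109, PM2.5→191, NO₂→105, CO→44, PM10→5. Ranked high→low: 191, 109, 105, 44, 5. Second-highest sub-index = 109.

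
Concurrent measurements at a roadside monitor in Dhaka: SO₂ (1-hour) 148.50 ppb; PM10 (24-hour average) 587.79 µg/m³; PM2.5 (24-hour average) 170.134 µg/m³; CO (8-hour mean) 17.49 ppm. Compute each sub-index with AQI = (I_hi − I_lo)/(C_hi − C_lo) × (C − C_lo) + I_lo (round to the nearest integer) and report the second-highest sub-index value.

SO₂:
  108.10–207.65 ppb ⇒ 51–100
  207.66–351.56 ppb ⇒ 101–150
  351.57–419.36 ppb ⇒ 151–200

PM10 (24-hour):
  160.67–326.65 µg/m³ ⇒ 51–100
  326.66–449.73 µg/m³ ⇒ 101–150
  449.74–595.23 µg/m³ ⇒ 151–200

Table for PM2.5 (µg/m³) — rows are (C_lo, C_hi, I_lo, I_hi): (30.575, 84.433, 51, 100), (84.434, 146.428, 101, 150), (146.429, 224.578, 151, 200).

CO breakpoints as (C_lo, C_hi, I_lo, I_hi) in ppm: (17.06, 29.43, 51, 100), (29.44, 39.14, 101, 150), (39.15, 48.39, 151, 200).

SO₂: 148.50 lies in 108.10–207.65, so I_lo=51, I_hi=100, C_lo=108.10, C_hi=207.65.
(100−51)/(207.65−108.10) × (148.50−108.10) + 51 = 49/99.55 × 40.40 + 51 ≈ 70.89 → 71.
PM10: 587.79 ∈ [449.74, 595.23] ↔ index [151, 200].
151 + (587.79−449.74)·(200−151)/(595.23−449.74) = 151 + 138.05·49/145.49 ≈ 197.49, so AQI = 197.
PM2.5 170.134: bracket 146.429–224.578 → index 151–200; slope 49/78.149, offset 23.705.
AQI = 151 + 49/78.149·23.705 ≈ 165.86 ⇒ 166.
CO: row 17.06–29.43 (AQI 51–100). (100−51)·(17.49−17.06)/(29.43−17.06) + 51 = 49·0.43/12.37 + 51 ≈ 52.70 → 53.
Sub-indices: SO₂→71, PM10→197, PM2.5→166, CO→53. Ranked high→low: 197, 166, 71, 53. Second-highest sub-index = 166.

166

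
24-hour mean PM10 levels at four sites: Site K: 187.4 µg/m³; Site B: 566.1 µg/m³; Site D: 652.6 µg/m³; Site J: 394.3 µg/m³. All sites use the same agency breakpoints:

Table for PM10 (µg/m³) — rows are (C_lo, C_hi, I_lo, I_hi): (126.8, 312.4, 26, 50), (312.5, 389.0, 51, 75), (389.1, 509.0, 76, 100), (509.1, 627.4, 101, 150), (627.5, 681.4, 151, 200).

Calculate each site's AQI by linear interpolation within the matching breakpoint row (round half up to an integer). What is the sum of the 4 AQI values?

410

Site K: 187.4 ∈ [126.8, 312.4] ↔ index [26, 50].
26 + (187.4−126.8)·(50−26)/(312.4−126.8) = 26 + 60.6·24/185.6 ≈ 33.84, so AQI = 34.
Site B: 566.1 lies in 509.1–627.4, so I_lo=101, I_hi=150, C_lo=509.1, C_hi=627.4.
(150−101)/(627.4−509.1) × (566.1−509.1) + 101 = 49/118.3 × 57.0 + 101 ≈ 124.61 → 125.
Site D 652.6: bracket 627.5–681.4 → index 151–200; slope 49/53.9, offset 25.1.
AQI = 151 + 49/53.9·25.1 ≈ 173.82 ⇒ 174.
Site J: 394.3 ∈ [389.1, 509.0] ↔ index [76, 100].
76 + (394.3−389.1)·(100−76)/(509.0−389.1) = 76 + 5.2·24/119.9 ≈ 77.04, so AQI = 77.
AQIs: Site K=34, Site B=125, Site D=174, Site J=77. Sum = 34 + 125 + 174 + 77 = 410.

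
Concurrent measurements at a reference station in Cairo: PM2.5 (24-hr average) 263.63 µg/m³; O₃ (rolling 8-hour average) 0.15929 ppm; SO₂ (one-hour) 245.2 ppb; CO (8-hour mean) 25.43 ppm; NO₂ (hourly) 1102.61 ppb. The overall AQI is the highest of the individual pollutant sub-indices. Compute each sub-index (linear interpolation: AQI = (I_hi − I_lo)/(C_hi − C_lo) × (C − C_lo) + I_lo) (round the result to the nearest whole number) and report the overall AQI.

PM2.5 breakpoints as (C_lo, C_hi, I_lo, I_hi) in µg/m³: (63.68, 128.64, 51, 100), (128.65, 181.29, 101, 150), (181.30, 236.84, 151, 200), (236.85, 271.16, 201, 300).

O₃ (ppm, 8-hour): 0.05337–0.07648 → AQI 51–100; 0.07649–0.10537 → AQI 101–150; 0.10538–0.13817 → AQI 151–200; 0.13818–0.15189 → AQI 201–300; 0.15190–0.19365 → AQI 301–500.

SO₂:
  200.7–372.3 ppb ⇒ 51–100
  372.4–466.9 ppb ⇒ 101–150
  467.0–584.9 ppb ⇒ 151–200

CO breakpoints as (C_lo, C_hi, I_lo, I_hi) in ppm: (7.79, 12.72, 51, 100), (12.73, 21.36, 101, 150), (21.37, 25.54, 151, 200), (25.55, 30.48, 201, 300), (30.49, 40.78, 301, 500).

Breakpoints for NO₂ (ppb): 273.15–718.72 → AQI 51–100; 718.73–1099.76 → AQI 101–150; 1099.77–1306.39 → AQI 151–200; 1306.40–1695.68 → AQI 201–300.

336

PM2.5: 263.63 lies in 236.85–271.16, so I_lo=201, I_hi=300, C_lo=236.85, C_hi=271.16.
(300−201)/(271.16−236.85) × (263.63−236.85) + 201 = 99/34.31 × 26.78 + 201 ≈ 278.27 → 278.
O₃: 0.15929 lies in 0.15190–0.19365, so I_lo=301, I_hi=500, C_lo=0.15190, C_hi=0.19365.
(500−301)/(0.19365−0.15190) × (0.15929−0.15190) + 301 = 199/0.04175 × 0.00739 + 301 ≈ 336.22 → 336.
SO₂ 245.2: bracket 200.7–372.3 → index 51–100; slope 49/171.6, offset 44.5.
AQI = 51 + 49/171.6·44.5 ≈ 63.71 ⇒ 64.
CO: row 21.37–25.54 (AQI 151–200). (200−151)·(25.43−21.37)/(25.54−21.37) + 151 = 49·4.06/4.17 + 151 ≈ 198.71 → 199.
NO₂ 1102.61: bracket 1099.77–1306.39 → index 151–200; slope 49/206.62, offset 2.84.
AQI = 151 + 49/206.62·2.84 ≈ 151.67 ⇒ 152.
Sub-indices: PM2.5→278, O₃→336, SO₂→64, CO→199, NO₂→152. Overall AQI = max = 336; dominant pollutant is O₃.
AQI 336: Hazardous.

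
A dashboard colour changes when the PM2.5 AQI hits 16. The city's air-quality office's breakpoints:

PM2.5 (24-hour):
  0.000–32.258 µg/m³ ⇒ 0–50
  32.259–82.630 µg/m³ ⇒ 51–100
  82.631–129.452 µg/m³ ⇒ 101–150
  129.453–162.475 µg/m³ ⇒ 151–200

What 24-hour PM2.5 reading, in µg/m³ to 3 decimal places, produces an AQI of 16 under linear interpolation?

AQI 16 lies in the 0–50 band, which corresponds to 0.000–32.258 µg/m³.
C = 0.000 + (16−0)×(32.258−0.000)/(50−0) = 0.000 + 16×32.258/50 ≈ 10.32256 µg/m³ → 10.323 µg/m³ to 3 dp.

10.323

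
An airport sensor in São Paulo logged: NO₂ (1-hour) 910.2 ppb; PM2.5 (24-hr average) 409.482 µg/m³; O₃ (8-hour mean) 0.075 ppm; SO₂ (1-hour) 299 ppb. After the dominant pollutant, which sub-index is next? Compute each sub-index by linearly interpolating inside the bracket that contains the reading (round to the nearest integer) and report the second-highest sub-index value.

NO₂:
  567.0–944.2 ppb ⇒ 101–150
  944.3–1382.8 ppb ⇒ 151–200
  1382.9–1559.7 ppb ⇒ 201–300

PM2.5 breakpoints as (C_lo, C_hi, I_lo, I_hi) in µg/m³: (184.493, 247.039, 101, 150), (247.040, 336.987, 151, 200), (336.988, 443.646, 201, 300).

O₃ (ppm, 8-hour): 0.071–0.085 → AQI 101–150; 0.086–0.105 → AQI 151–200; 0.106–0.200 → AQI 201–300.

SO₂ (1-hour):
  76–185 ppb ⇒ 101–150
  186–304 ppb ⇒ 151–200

NO₂ 910.2: bracket 567.0–944.2 → index 101–150; slope 49/377.2, offset 343.2.
AQI = 101 + 49/377.2·343.2 ≈ 145.58 ⇒ 146.
PM2.5: 409.482 ∈ [336.988, 443.646] ↔ index [201, 300].
201 + (409.482−336.988)·(300−201)/(443.646−336.988) = 201 + 72.494·99/106.658 ≈ 268.29, so AQI = 268.
O₃ 0.075: bracket 0.071–0.085 → index 101–150; slope 49/0.014, offset 0.004.
AQI = 101 + 49/0.014·0.004 ≈ 115.00 ⇒ 115.
SO₂: row 186–304 (AQI 151–200). (200−151)·(299−186)/(304−186) + 151 = 49·113/118 + 151 ≈ 197.92 → 198.
Sub-indices: NO₂→146, PM2.5→268, O₃→115, SO₂→198. Ranked high→low: 268, 198, 146, 115. Second-highest sub-index = 198.

198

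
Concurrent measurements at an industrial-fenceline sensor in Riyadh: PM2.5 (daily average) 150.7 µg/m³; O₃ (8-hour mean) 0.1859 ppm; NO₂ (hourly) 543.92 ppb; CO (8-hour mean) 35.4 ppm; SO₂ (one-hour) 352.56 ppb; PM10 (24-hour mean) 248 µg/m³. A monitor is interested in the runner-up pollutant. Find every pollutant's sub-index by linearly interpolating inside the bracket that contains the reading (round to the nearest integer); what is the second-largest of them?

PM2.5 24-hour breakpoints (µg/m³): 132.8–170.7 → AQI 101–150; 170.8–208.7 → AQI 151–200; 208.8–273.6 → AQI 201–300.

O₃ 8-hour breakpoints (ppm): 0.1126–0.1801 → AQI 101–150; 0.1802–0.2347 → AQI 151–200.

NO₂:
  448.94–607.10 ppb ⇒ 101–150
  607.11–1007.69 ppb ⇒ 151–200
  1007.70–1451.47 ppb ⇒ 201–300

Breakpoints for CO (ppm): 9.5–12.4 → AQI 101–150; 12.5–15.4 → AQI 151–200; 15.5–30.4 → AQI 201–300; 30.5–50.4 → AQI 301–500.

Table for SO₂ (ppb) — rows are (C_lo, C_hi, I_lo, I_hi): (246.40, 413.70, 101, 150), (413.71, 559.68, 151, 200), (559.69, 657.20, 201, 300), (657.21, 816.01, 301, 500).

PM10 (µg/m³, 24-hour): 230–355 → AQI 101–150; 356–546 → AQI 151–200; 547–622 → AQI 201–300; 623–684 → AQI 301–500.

PM2.5 150.7: bracket 132.8–170.7 → index 101–150; slope 49/37.9, offset 17.9.
AQI = 101 + 49/37.9·17.9 ≈ 124.14 ⇒ 124.
O₃: 0.1859 lies in 0.1802–0.2347, so I_lo=151, I_hi=200, C_lo=0.1802, C_hi=0.2347.
(200−151)/(0.2347−0.1802) × (0.1859−0.1802) + 151 = 49/0.0545 × 0.0057 + 151 ≈ 156.12 → 156.
NO₂: 543.92 ∈ [448.94, 607.10] ↔ index [101, 150].
101 + (543.92−448.94)·(150−101)/(607.10−448.94) = 101 + 94.98·49/158.16 ≈ 130.43, so AQI = 130.
CO: 35.4 ∈ [30.5, 50.4] ↔ index [301, 500].
301 + (35.4−30.5)·(500−301)/(50.4−30.5) = 301 + 4.9·199/19.9 ≈ 350.00, so AQI = 350.
SO₂: 352.56 ∈ [246.40, 413.70] ↔ index [101, 150].
101 + (352.56−246.40)·(150−101)/(413.70−246.40) = 101 + 106.16·49/167.30 ≈ 132.09, so AQI = 132.
PM10: row 230–355 (AQI 101–150). (150−101)·(248−230)/(355−230) + 101 = 49·18/125 + 101 ≈ 108.06 → 108.
Sub-indices: PM2.5→124, O₃→156, NO₂→130, CO→350, SO₂→132, PM10→108. Ranked high→low: 350, 156, 132, 130, 124, 108. Second-highest sub-index = 156.

156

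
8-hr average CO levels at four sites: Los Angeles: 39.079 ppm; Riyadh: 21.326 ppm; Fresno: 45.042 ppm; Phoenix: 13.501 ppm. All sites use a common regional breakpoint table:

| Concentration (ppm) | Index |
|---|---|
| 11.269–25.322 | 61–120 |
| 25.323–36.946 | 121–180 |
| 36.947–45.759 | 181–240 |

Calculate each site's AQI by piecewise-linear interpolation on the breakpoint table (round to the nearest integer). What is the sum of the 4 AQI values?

Los Angeles: 39.079 ∈ [36.947, 45.759] ↔ index [181, 240].
181 + (39.079−36.947)·(240−181)/(45.759−36.947) = 181 + 2.132·59/8.812 ≈ 195.27, so AQI = 195.
Riyadh 21.326: bracket 11.269–25.322 → index 61–120; slope 59/14.053, offset 10.057.
AQI = 61 + 59/14.053·10.057 ≈ 103.22 ⇒ 103.
Fresno 45.042: bracket 36.947–45.759 → index 181–240; slope 59/8.812, offset 8.095.
AQI = 181 + 59/8.812·8.095 ≈ 235.20 ⇒ 235.
Phoenix: 13.501 lies in 11.269–25.322, so I_lo=61, I_hi=120, C_lo=11.269, C_hi=25.322.
(120−61)/(25.322−11.269) × (13.501−11.269) + 61 = 59/14.053 × 2.232 + 61 ≈ 70.37 → 70.
AQIs: Los Angeles=195, Riyadh=103, Fresno=235, Phoenix=70. Sum = 195 + 103 + 235 + 70 = 603.

603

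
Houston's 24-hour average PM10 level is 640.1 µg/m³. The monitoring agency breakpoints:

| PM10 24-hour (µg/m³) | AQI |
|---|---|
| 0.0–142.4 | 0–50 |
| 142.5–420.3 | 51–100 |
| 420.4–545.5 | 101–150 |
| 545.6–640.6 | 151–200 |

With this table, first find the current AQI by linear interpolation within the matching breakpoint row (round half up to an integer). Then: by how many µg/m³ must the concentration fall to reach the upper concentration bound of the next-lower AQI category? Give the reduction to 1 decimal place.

94.6

PM10: 640.1 ∈ [545.6, 640.6] ↔ index [151, 200].
151 + (640.1−545.6)·(200−151)/(640.6−545.6) = 151 + 94.5·49/95.0 ≈ 199.74, so AQI = 200.
Current AQI 200 is in the Unhealthy range (151–200). The next-lower category tops out at AQI 150, whose upper concentration bound is 545.5 µg/m³.
Reduction needed = 640.1 − 545.5 = 94.6 µg/m³.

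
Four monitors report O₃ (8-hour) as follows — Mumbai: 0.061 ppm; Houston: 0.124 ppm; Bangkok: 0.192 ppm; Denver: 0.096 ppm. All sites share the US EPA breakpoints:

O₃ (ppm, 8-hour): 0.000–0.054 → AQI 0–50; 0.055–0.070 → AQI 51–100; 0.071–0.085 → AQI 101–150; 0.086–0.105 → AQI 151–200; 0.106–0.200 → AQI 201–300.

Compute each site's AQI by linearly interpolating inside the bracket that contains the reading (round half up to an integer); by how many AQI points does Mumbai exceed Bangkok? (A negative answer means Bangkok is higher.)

-221

Mumbai: 0.061 ∈ [0.055, 0.070] ↔ index [51, 100].
51 + (0.061−0.055)·(100−51)/(0.070−0.055) = 51 + 0.006·49/0.015 ≈ 70.60, so AQI = 71.
Houston: 0.124 lies in 0.106–0.200, so I_lo=201, I_hi=300, C_lo=0.106, C_hi=0.200.
(300−201)/(0.200−0.106) × (0.124−0.106) + 201 = 99/0.094 × 0.018 + 201 ≈ 219.96 → 220.
Bangkok 0.192: bracket 0.106–0.200 → index 201–300; slope 99/0.094, offset 0.086.
AQI = 201 + 99/0.094·0.086 ≈ 291.57 ⇒ 292.
Denver: 0.096 ∈ [0.086, 0.105] ↔ index [151, 200].
151 + (0.096−0.086)·(200−151)/(0.105−0.086) = 151 + 0.010·49/0.019 ≈ 176.79, so AQI = 177.
AQIs: Mumbai=71, Houston=220, Bangkok=292, Denver=177. Mumbai (71) − Bangkok (292) = -221.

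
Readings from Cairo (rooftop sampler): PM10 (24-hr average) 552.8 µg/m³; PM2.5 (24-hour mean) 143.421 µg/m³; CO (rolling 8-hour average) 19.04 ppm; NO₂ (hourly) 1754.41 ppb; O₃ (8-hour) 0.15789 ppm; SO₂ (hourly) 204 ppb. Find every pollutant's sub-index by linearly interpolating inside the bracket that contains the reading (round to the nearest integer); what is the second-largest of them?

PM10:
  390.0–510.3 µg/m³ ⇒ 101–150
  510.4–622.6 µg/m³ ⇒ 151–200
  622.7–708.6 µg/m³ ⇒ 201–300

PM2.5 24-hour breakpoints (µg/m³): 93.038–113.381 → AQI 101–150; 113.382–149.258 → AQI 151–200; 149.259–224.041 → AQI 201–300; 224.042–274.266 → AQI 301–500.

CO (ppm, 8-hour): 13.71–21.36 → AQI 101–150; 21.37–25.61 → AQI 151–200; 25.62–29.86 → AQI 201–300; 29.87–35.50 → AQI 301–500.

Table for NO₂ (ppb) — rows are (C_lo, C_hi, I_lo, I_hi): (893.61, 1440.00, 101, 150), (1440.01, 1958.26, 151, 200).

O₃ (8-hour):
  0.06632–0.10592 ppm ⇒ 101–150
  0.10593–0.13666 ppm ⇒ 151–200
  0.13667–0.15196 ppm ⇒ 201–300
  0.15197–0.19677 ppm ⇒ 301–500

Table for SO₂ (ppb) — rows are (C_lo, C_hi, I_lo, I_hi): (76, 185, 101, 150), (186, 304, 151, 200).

192

PM10: row 510.4–622.6 (AQI 151–200). (200−151)·(552.8−510.4)/(622.6−510.4) + 151 = 49·42.4/112.2 + 151 ≈ 169.52 → 170.
PM2.5: 143.421 lies in 113.382–149.258, so I_lo=151, I_hi=200, C_lo=113.382, C_hi=149.258.
(200−151)/(149.258−113.382) × (143.421−113.382) + 151 = 49/35.876 × 30.039 + 151 ≈ 192.03 → 192.
CO: row 13.71–21.36 (AQI 101–150). (150−101)·(19.04−13.71)/(21.36−13.71) + 101 = 49·5.33/7.65 + 101 ≈ 135.14 → 135.
NO₂: 1754.41 ∈ [1440.01, 1958.26] ↔ index [151, 200].
151 + (1754.41−1440.01)·(200−151)/(1958.26−1440.01) = 151 + 314.40·49/518.25 ≈ 180.73, so AQI = 181.
O₃: row 0.15197–0.19677 (AQI 301–500). (500−301)·(0.15789−0.15197)/(0.19677−0.15197) + 301 = 199·0.00592/0.04480 + 301 ≈ 327.30 → 327.
SO₂: 204 ∈ [186, 304] ↔ index [151, 200].
151 + (204−186)·(200−151)/(304−186) = 151 + 18·49/118 ≈ 158.47, so AQI = 158.
Sub-indices: PM10→170, PM2.5→192, CO→135, NO₂→181, O₃→327, SO₂→158. Ranked high→low: 327, 192, 181, 170, 158, 135. Second-highest sub-index = 192.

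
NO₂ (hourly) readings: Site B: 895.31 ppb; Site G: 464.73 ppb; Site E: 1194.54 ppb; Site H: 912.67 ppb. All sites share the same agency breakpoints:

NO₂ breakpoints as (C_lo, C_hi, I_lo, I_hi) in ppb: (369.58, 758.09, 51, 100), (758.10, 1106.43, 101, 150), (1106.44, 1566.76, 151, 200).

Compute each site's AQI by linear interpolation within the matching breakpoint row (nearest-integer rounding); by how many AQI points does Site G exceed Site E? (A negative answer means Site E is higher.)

-97

Site B: 895.31 ∈ [758.10, 1106.43] ↔ index [101, 150].
101 + (895.31−758.10)·(150−101)/(1106.43−758.10) = 101 + 137.21·49/348.33 ≈ 120.30, so AQI = 120.
Site G: 464.73 ∈ [369.58, 758.09] ↔ index [51, 100].
51 + (464.73−369.58)·(100−51)/(758.09−369.58) = 51 + 95.15·49/388.51 ≈ 63.00, so AQI = 63.
Site E: 1194.54 ∈ [1106.44, 1566.76] ↔ index [151, 200].
151 + (1194.54−1106.44)·(200−151)/(1566.76−1106.44) = 151 + 88.10·49/460.32 ≈ 160.38, so AQI = 160.
Site H: 912.67 lies in 758.10–1106.43, so I_lo=101, I_hi=150, C_lo=758.10, C_hi=1106.43.
(150−101)/(1106.43−758.10) × (912.67−758.10) + 101 = 49/348.33 × 154.57 + 101 ≈ 122.74 → 123.
AQIs: Site B=120, Site G=63, Site E=160, Site H=123. Site G (63) − Site E (160) = -97.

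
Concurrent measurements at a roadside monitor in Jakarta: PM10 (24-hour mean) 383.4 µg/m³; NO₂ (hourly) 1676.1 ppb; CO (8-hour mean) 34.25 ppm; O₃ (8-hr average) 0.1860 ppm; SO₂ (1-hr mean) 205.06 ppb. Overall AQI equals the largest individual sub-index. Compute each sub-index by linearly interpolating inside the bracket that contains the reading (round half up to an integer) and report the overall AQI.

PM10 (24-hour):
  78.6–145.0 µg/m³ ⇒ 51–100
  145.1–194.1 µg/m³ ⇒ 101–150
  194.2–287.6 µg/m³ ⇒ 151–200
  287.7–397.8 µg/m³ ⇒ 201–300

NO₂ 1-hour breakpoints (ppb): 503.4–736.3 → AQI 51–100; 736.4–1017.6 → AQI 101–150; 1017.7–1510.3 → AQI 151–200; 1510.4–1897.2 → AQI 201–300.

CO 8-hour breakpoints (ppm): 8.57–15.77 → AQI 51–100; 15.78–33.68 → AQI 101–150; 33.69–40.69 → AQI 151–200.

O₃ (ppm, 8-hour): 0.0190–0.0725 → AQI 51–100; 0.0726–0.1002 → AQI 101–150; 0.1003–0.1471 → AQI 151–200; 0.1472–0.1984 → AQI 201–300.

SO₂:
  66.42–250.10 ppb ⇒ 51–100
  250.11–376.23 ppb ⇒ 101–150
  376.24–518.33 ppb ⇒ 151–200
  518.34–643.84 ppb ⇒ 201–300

PM10 383.4: bracket 287.7–397.8 → index 201–300; slope 99/110.1, offset 95.7.
AQI = 201 + 99/110.1·95.7 ≈ 287.05 ⇒ 287.
NO₂: 1676.1 lies in 1510.4–1897.2, so I_lo=201, I_hi=300, C_lo=1510.4, C_hi=1897.2.
(300−201)/(1897.2−1510.4) × (1676.1−1510.4) + 201 = 99/386.8 × 165.7 + 201 ≈ 243.41 → 243.
CO: row 33.69–40.69 (AQI 151–200). (200−151)·(34.25−33.69)/(40.69−33.69) + 151 = 49·0.56/7.00 + 151 ≈ 154.92 → 155.
O₃: row 0.1472–0.1984 (AQI 201–300). (300−201)·(0.1860−0.1472)/(0.1984−0.1472) + 201 = 99·0.0388/0.0512 + 201 ≈ 276.02 → 276.
SO₂ 205.06: bracket 66.42–250.10 → index 51–100; slope 49/183.68, offset 138.64.
AQI = 51 + 49/183.68·138.64 ≈ 87.98 ⇒ 88.
Sub-indices: PM10→287, NO₂→243, CO→155, O₃→276, SO₂→88. Overall AQI = max = 287; dominant pollutant is PM10.
AQI 287: Very Unhealthy.

287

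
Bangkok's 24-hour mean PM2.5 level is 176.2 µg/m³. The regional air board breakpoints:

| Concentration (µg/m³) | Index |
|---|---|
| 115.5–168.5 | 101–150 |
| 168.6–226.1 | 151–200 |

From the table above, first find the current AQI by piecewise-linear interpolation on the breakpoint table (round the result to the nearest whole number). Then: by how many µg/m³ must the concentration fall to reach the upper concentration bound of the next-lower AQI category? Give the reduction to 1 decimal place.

7.7

PM2.5: 176.2 lies in 168.6–226.1, so I_lo=151, I_hi=200, C_lo=168.6, C_hi=226.1.
(200−151)/(226.1−168.6) × (176.2−168.6) + 151 = 49/57.5 × 7.6 + 151 ≈ 157.48 → 157.
Current AQI 157 is in the Unhealthy range (151–200). The next-lower category tops out at AQI 150, whose upper concentration bound is 168.5 µg/m³.
Reduction needed = 176.2 − 168.5 = 7.7 µg/m³.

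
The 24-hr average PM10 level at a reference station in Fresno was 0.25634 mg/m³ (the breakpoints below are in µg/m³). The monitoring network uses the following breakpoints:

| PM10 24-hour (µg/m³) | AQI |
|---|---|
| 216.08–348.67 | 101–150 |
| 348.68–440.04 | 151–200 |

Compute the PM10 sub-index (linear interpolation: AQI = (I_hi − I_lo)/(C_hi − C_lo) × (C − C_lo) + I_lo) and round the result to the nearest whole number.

Convert: 0.25634 mg/m³ = 256.34 µg/m³.
PM10 256.34: bracket 216.08–348.67 → index 101–150; slope 49/132.59, offset 40.26.
AQI = 101 + 49/132.59·40.26 ≈ 115.88 ⇒ 116.

116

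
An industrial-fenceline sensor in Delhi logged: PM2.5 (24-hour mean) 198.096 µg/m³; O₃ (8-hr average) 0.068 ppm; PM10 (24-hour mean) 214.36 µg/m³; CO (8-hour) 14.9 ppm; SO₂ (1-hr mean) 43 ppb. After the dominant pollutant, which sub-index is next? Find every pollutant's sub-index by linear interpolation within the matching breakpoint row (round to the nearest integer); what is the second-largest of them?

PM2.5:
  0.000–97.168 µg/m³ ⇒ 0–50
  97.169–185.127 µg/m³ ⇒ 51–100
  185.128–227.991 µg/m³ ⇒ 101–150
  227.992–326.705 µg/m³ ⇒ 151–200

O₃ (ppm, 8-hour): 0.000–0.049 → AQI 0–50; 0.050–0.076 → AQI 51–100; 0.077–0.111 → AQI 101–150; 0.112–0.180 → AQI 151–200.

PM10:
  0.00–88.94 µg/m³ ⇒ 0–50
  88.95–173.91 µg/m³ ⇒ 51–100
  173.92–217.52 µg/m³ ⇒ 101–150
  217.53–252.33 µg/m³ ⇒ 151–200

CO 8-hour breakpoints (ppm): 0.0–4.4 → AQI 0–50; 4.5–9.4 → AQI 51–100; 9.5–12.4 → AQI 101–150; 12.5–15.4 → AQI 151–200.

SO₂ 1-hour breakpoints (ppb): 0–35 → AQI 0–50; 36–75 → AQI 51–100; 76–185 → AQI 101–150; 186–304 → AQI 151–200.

PM2.5 198.096: bracket 185.128–227.991 → index 101–150; slope 49/42.863, offset 12.968.
AQI = 101 + 49/42.863·12.968 ≈ 115.82 ⇒ 116.
O₃: row 0.050–0.076 (AQI 51–100). (100−51)·(0.068−0.050)/(0.076−0.050) + 51 = 49·0.018/0.026 + 51 ≈ 84.92 → 85.
PM10: row 173.92–217.52 (AQI 101–150). (150−101)·(214.36−173.92)/(217.52−173.92) + 101 = 49·40.44/43.60 + 101 ≈ 146.45 → 146.
CO 14.9: bracket 12.5–15.4 → index 151–200; slope 49/2.9, offset 2.4.
AQI = 151 + 49/2.9·2.4 ≈ 191.55 ⇒ 192.
SO₂ 43: bracket 36–75 → index 51–100; slope 49/39, offset 7.
AQI = 51 + 49/39·7 ≈ 59.79 ⇒ 60.
Sub-indices: PM2.5→116, O₃→85, PM10→146, CO→192, SO₂→60. Ranked high→low: 192, 146, 116, 85, 60. Second-highest sub-index = 146.

146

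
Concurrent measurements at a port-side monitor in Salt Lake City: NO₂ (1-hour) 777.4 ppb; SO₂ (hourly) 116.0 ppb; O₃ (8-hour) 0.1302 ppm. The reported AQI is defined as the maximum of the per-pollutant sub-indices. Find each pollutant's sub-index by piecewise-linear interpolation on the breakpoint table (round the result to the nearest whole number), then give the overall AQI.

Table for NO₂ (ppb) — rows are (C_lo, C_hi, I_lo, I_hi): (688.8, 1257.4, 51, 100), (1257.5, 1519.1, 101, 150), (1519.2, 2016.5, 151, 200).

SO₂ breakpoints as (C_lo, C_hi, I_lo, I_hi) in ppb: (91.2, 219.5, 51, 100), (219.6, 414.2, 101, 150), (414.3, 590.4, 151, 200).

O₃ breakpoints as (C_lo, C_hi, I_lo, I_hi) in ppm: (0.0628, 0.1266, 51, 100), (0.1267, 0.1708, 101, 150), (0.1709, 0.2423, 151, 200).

105

NO₂: row 688.8–1257.4 (AQI 51–100). (100−51)·(777.4−688.8)/(1257.4−688.8) + 51 = 49·88.6/568.6 + 51 ≈ 58.64 → 59.
SO₂: 116.0 lies in 91.2–219.5, so I_lo=51, I_hi=100, C_lo=91.2, C_hi=219.5.
(100−51)/(219.5−91.2) × (116.0−91.2) + 51 = 49/128.3 × 24.8 + 51 ≈ 60.47 → 60.
O₃: row 0.1267–0.1708 (AQI 101–150). (150−101)·(0.1302−0.1267)/(0.1708−0.1267) + 101 = 49·0.0035/0.0441 + 101 ≈ 104.89 → 105.
Sub-indices: NO₂→59, SO₂→60, O₃→105. Overall AQI = max = 105; dominant pollutant is O₃.
AQI 105: Unhealthy for Sensitive Groups.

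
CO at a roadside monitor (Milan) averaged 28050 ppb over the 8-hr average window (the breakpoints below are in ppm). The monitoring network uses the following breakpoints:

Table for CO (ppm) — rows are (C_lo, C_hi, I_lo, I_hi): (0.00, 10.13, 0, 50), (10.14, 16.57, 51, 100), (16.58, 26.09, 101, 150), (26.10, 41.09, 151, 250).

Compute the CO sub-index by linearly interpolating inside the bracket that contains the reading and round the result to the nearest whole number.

164

Convert: 28050 ppb = 28.05 ppm.
CO: 28.05 lies in 26.10–41.09, so I_lo=151, I_hi=250, C_lo=26.10, C_hi=41.09.
(250−151)/(41.09−26.10) × (28.05−26.10) + 151 = 99/14.99 × 1.95 + 151 ≈ 163.88 → 164.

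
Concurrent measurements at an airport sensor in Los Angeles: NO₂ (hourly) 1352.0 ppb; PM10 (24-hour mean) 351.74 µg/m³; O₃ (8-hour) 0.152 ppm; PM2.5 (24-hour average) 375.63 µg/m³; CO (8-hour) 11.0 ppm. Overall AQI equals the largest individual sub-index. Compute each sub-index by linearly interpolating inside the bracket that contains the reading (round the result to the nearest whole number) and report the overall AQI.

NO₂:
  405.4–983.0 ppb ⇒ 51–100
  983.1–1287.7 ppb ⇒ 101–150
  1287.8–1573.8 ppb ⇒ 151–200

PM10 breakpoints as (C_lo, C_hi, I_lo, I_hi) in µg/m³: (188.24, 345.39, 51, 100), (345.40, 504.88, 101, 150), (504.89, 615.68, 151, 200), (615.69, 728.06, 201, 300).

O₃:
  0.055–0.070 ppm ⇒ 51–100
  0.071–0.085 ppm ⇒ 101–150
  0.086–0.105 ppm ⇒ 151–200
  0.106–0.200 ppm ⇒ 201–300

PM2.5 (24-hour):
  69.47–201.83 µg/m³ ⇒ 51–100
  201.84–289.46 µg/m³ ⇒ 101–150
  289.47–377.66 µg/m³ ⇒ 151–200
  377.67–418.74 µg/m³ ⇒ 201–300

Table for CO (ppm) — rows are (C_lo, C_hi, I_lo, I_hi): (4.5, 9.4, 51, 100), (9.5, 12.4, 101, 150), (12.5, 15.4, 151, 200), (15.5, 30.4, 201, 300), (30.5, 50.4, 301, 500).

249

NO₂: row 1287.8–1573.8 (AQI 151–200). (200−151)·(1352.0−1287.8)/(1573.8−1287.8) + 151 = 49·64.2/286.0 + 151 ≈ 162.00 → 162.
PM10: 351.74 ∈ [345.40, 504.88] ↔ index [101, 150].
101 + (351.74−345.40)·(150−101)/(504.88−345.40) = 101 + 6.34·49/159.48 ≈ 102.95, so AQI = 103.
O₃: 0.152 lies in 0.106–0.200, so I_lo=201, I_hi=300, C_lo=0.106, C_hi=0.200.
(300−201)/(0.200−0.106) × (0.152−0.106) + 201 = 99/0.094 × 0.046 + 201 ≈ 249.45 → 249.
PM2.5: 375.63 lies in 289.47–377.66, so I_lo=151, I_hi=200, C_lo=289.47, C_hi=377.66.
(200−151)/(377.66−289.47) × (375.63−289.47) + 151 = 49/88.19 × 86.16 + 151 ≈ 198.87 → 199.
CO 11.0: bracket 9.5–12.4 → index 101–150; slope 49/2.9, offset 1.5.
AQI = 101 + 49/2.9·1.5 ≈ 126.34 ⇒ 126.
Sub-indices: NO₂→162, PM10→103, O₃→249, PM2.5→199, CO→126. Overall AQI = max = 249; dominant pollutant is O₃.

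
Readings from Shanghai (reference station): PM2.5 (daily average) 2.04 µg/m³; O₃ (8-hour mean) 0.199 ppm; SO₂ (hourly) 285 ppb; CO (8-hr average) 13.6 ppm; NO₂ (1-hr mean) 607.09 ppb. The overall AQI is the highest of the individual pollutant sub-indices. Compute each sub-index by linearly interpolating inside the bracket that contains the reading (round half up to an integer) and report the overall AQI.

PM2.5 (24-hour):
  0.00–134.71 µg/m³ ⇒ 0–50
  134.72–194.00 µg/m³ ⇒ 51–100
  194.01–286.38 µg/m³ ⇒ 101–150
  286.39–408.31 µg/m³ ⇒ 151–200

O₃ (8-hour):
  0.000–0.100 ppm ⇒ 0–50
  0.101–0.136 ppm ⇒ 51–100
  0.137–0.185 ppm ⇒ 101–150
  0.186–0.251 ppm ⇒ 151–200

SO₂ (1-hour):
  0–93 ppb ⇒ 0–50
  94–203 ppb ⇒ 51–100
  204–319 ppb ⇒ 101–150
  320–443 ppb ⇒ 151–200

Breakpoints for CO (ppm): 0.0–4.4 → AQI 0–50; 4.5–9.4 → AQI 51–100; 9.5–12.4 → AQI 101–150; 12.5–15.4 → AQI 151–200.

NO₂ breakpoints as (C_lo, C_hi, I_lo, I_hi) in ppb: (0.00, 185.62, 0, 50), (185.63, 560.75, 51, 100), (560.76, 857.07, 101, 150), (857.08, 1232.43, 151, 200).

170

PM2.5: row 0.00–134.71 (AQI 0–50). (50−0)·(2.04−0.00)/(134.71−0.00) + 0 = 50·2.04/134.71 + 0 ≈ 0.76 → 1.
O₃: row 0.186–0.251 (AQI 151–200). (200−151)·(0.199−0.186)/(0.251−0.186) + 151 = 49·0.013/0.065 + 151 ≈ 160.80 → 161.
SO₂: 285 ∈ [204, 319] ↔ index [101, 150].
101 + (285−204)·(150−101)/(319−204) = 101 + 81·49/115 ≈ 135.51, so AQI = 136.
CO 13.6: bracket 12.5–15.4 → index 151–200; slope 49/2.9, offset 1.1.
AQI = 151 + 49/2.9·1.1 ≈ 169.59 ⇒ 170.
NO₂: row 560.76–857.07 (AQI 101–150). (150−101)·(607.09−560.76)/(857.07−560.76) + 101 = 49·46.33/296.31 + 101 ≈ 108.66 → 109.
Sub-indices: PM2.5→1, O₃→161, SO₂→136, CO→170, NO₂→109. Overall AQI = max = 170; dominant pollutant is CO.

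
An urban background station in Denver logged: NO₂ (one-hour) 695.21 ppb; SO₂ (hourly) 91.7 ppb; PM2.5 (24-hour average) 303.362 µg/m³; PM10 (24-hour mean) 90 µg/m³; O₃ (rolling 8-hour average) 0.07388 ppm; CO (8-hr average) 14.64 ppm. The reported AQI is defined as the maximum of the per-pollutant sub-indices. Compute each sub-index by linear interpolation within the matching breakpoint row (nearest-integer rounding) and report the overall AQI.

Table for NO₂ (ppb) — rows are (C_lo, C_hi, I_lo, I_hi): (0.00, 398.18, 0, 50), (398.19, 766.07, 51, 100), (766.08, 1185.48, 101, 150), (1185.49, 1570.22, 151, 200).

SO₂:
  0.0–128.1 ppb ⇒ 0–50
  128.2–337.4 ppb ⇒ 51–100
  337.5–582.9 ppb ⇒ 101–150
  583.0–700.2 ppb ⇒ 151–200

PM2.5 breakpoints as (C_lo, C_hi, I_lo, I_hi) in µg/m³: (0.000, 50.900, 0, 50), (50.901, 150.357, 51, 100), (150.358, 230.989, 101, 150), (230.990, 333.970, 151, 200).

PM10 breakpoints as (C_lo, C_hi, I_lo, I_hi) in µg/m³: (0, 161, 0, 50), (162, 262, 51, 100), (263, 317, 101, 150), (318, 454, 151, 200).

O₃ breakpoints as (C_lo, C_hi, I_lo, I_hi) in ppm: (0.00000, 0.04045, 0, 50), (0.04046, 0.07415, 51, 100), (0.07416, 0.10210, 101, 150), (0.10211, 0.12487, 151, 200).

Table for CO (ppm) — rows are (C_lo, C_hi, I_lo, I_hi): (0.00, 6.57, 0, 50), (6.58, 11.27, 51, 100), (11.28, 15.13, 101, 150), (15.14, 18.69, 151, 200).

NO₂: row 398.19–766.07 (AQI 51–100). (100−51)·(695.21−398.19)/(766.07−398.19) + 51 = 49·297.02/367.88 + 51 ≈ 90.56 → 91.
SO₂ 91.7: bracket 0.0–128.1 → index 0–50; slope 50/128.1, offset 91.7.
AQI = 0 + 50/128.1·91.7 ≈ 35.79 ⇒ 36.
PM2.5 303.362: bracket 230.990–333.970 → index 151–200; slope 49/102.980, offset 72.372.
AQI = 151 + 49/102.980·72.372 ≈ 185.44 ⇒ 185.
PM10: 90 lies in 0–161, so I_lo=0, I_hi=50, C_lo=0, C_hi=161.
(50−0)/(161−0) × (90−0) + 0 = 50/161 × 90 + 0 ≈ 27.95 → 28.
O₃ 0.07388: bracket 0.04046–0.07415 → index 51–100; slope 49/0.03369, offset 0.03342.
AQI = 51 + 49/0.03369·0.03342 ≈ 99.61 ⇒ 100.
CO 14.64: bracket 11.28–15.13 → index 101–150; slope 49/3.85, offset 3.36.
AQI = 101 + 49/3.85·3.36 ≈ 143.76 ⇒ 144.
Sub-indices: NO₂→91, SO₂→36, PM2.5→185, PM10→28, O₃→100, CO→144. Overall AQI = max = 185; dominant pollutant is PM2.5.

185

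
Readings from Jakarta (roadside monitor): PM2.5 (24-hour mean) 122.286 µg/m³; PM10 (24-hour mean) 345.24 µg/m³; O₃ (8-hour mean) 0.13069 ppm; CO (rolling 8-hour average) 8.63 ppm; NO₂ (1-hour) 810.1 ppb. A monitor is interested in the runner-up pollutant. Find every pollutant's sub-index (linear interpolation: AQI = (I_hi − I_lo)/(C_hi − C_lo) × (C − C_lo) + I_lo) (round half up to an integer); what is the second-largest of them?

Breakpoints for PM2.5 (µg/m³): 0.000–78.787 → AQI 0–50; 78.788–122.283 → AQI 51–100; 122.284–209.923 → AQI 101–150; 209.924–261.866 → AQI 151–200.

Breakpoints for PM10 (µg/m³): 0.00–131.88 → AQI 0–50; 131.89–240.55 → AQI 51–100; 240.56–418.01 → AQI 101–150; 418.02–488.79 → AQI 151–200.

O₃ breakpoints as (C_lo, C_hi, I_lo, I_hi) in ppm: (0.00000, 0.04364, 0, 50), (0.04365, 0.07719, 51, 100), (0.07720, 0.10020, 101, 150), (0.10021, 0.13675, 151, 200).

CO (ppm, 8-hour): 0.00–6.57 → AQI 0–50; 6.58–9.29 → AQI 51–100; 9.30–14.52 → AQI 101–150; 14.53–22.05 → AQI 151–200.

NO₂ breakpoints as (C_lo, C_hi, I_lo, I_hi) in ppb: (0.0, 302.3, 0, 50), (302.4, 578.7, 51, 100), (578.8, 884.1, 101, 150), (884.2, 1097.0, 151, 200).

PM2.5 122.286: bracket 122.284–209.923 → index 101–150; slope 49/87.639, offset 0.002.
AQI = 101 + 49/87.639·0.002 ≈ 101.00 ⇒ 101.
PM10: row 240.56–418.01 (AQI 101–150). (150−101)·(345.24−240.56)/(418.01−240.56) + 101 = 49·104.68/177.45 + 101 ≈ 129.91 → 130.
O₃: 0.13069 ∈ [0.10021, 0.13675] ↔ index [151, 200].
151 + (0.13069−0.10021)·(200−151)/(0.13675−0.10021) = 151 + 0.03048·49/0.03654 ≈ 191.87, so AQI = 192.
CO 8.63: bracket 6.58–9.29 → index 51–100; slope 49/2.71, offset 2.05.
AQI = 51 + 49/2.71·2.05 ≈ 88.07 ⇒ 88.
NO₂: row 578.8–884.1 (AQI 101–150). (150−101)·(810.1−578.8)/(884.1−578.8) + 101 = 49·231.3/305.3 + 101 ≈ 138.12 → 138.
Sub-indices: PM2.5→101, PM10→130, O₃→192, CO→88, NO₂→138. Ranked high→low: 192, 138, 130, 101, 88. Second-highest sub-index = 138.

138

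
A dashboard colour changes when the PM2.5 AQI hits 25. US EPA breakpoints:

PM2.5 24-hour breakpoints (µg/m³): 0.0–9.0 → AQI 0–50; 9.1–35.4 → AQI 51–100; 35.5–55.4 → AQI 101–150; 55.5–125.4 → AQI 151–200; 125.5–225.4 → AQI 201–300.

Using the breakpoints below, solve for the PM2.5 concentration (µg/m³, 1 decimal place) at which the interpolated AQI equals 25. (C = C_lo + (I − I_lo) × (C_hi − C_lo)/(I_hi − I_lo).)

AQI 25 lies in the 0–50 band, which corresponds to 0.0–9.0 µg/m³.
C = 0.0 + (25−0)×(9.0−0.0)/(50−0) = 0.0 + 25×9.0/50 ≈ 4.500 µg/m³ → 4.5 µg/m³ to 1 dp.

4.5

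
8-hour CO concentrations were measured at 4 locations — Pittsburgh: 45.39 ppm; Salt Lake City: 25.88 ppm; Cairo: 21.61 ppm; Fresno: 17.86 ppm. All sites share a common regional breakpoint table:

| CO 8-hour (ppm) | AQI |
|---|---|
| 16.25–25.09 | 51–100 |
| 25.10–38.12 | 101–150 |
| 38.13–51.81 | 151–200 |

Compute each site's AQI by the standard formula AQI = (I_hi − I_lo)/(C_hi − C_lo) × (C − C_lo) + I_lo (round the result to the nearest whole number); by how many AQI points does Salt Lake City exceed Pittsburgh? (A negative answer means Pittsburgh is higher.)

-73

Pittsburgh 45.39: bracket 38.13–51.81 → index 151–200; slope 49/13.68, offset 7.26.
AQI = 151 + 49/13.68·7.26 ≈ 177.00 ⇒ 177.
Salt Lake City: 25.88 lies in 25.10–38.12, so I_lo=101, I_hi=150, C_lo=25.10, C_hi=38.12.
(150−101)/(38.12−25.10) × (25.88−25.10) + 101 = 49/13.02 × 0.78 + 101 ≈ 103.94 → 104.
Cairo: row 16.25–25.09 (AQI 51–100). (100−51)·(21.61−16.25)/(25.09−16.25) + 51 = 49·5.36/8.84 + 51 ≈ 80.71 → 81.
Fresno: 17.86 lies in 16.25–25.09, so I_lo=51, I_hi=100, C_lo=16.25, C_hi=25.09.
(100−51)/(25.09−16.25) × (17.86−16.25) + 51 = 49/8.84 × 1.61 + 51 ≈ 59.92 → 60.
AQIs: Pittsburgh=177, Salt Lake City=104, Cairo=81, Fresno=60. Salt Lake City (104) − Pittsburgh (177) = -73.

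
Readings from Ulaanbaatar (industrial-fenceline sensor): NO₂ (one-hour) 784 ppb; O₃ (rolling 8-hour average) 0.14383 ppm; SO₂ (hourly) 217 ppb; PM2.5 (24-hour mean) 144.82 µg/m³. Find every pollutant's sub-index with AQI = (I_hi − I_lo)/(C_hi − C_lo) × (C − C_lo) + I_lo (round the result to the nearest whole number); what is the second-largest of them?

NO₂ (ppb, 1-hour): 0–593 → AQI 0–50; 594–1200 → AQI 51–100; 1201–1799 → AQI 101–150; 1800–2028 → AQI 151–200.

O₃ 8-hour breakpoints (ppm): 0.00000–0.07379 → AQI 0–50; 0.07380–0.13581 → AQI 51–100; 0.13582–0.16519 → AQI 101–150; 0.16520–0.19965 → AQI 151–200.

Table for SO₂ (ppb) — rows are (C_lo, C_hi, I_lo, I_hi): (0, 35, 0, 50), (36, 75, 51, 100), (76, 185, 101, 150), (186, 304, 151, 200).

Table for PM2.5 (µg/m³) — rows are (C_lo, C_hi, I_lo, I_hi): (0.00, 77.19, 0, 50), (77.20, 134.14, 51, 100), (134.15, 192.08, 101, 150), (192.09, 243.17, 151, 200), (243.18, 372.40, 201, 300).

NO₂: 784 ∈ [594, 1200] ↔ index [51, 100].
51 + (784−594)·(100−51)/(1200−594) = 51 + 190·49/606 ≈ 66.36, so AQI = 66.
O₃: 0.14383 ∈ [0.13582, 0.16519] ↔ index [101, 150].
101 + (0.14383−0.13582)·(150−101)/(0.16519−0.13582) = 101 + 0.00801·49/0.02937 ≈ 114.36, so AQI = 114.
SO₂: 217 lies in 186–304, so I_lo=151, I_hi=200, C_lo=186, C_hi=304.
(200−151)/(304−186) × (217−186) + 151 = 49/118 × 31 + 151 ≈ 163.87 → 164.
PM2.5: 144.82 lies in 134.15–192.08, so I_lo=101, I_hi=150, C_lo=134.15, C_hi=192.08.
(150−101)/(192.08−134.15) × (144.82−134.15) + 101 = 49/57.93 × 10.67 + 101 ≈ 110.03 → 110.
Sub-indices: NO₂→66, O₃→114, SO₂→164, PM2.5→110. Ranked high→low: 164, 114, 110, 66. Second-highest sub-index = 114.

114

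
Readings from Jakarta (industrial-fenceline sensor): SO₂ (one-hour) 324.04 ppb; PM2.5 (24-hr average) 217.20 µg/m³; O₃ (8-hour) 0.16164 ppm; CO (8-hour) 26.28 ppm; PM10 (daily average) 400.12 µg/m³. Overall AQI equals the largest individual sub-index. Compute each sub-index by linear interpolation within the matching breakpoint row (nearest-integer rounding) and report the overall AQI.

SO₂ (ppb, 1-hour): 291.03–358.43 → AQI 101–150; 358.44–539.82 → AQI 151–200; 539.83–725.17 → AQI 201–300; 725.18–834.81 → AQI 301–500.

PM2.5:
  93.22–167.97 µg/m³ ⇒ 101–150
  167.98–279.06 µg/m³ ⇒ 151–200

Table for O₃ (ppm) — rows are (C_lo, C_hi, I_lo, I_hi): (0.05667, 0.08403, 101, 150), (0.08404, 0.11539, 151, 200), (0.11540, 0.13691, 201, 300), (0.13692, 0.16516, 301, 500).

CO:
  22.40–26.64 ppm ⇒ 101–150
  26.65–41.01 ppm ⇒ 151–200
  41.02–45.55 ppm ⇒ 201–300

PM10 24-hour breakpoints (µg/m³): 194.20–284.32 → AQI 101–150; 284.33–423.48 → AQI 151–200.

SO₂: 324.04 ∈ [291.03, 358.43] ↔ index [101, 150].
101 + (324.04−291.03)·(150−101)/(358.43−291.03) = 101 + 33.01·49/67.40 ≈ 125.00, so AQI = 125.
PM2.5: row 167.98–279.06 (AQI 151–200). (200−151)·(217.20−167.98)/(279.06−167.98) + 151 = 49·49.22/111.08 + 151 ≈ 172.71 → 173.
O₃: row 0.13692–0.16516 (AQI 301–500). (500−301)·(0.16164−0.13692)/(0.16516−0.13692) + 301 = 199·0.02472/0.02824 + 301 ≈ 475.20 → 475.
CO: 26.28 lies in 22.40–26.64, so I_lo=101, I_hi=150, C_lo=22.40, C_hi=26.64.
(150−101)/(26.64−22.40) × (26.28−22.40) + 101 = 49/4.24 × 3.88 + 101 ≈ 145.84 → 146.
PM10 400.12: bracket 284.33–423.48 → index 151–200; slope 49/139.15, offset 115.79.
AQI = 151 + 49/139.15·115.79 ≈ 191.77 ⇒ 192.
Sub-indices: SO₂→125, PM2.5→173, O₃→475, CO→146, PM10→192. Overall AQI = max = 475; dominant pollutant is O₃.
AQI 475: Hazardous.

475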